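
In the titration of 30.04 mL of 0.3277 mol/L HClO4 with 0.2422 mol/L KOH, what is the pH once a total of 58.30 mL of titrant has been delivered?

n(acid) = 0.3277 x 0.03004 = 0.009844 mol; n(KOH) added = 0.2422 x 0.05830 = 0.01412 mol.
Base is in excess by 0.01412 - 0.009844 = 0.004276 mol in a total volume of 0.08834 L.
[OH^-] = 0.004276/0.08834 = 0.04841 M, so pOH = 1.32 and pH = 14.00 - 1.32 = 12.68.

12.68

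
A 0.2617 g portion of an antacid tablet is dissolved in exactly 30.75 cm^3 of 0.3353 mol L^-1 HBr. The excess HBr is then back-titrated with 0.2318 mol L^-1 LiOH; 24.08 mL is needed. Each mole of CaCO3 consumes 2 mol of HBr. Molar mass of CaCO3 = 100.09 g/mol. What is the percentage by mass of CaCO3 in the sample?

Total n(HBr) added = 0.3353 x 0.03075 = 0.01031 mol.
n(LiOH) used = 0.2318 x 0.02408 = 0.005582 mol, which equals the excess n(HBr).
So n(HBr) consumed by the sample = 0.01031 - 0.005582 = 0.004729 mol.
n(CaCO3) = 0.004729 / 2 = 0.002364 mol.
mass CaCO3 = 0.002364 x 100.09 = 0.2366 g, so %CaCO3 = 0.2366/0.2617 x 100 = 90.4%.

90.4%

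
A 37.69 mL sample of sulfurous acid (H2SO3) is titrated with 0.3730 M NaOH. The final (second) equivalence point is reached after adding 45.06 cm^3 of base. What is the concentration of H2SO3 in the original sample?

0.223 M

n(NaOH) = 0.3730 x 0.04506 = 0.01681 mol.
At the final (second) equivalence point, 2 mol OH^- react per mol H2SO3, so n(H2SO3) = 0.01681 / 2 = 0.008404 mol.
[H2SO3] = 0.008404 / 0.03769 L = 0.223 M.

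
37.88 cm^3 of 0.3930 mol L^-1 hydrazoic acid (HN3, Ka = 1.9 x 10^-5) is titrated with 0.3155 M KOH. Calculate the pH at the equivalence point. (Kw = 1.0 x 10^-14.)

n(HN3) = 0.3930 x 0.03788 = 0.01489 mol; V(KOH) at equivalence = 0.01489/0.3155 = 0.04718 L.
At equivalence all the acid is converted to N3-; total volume = 0.03788 + 0.04718 = 0.08506 L, so [N3-] = 0.01489/0.08506 = 0.1750 M.
Kb = Kw/Ka = 1.0e-14 / 1.9 x 10^-5 = 5.26e-10.
[OH^-] = sqrt(Kb x [N3-]) = sqrt(5.26e-10 x 0.1750) = 9.60e-6 M.
pOH = 5.02, so pH = 14.00 - 5.02 = 8.98.

8.98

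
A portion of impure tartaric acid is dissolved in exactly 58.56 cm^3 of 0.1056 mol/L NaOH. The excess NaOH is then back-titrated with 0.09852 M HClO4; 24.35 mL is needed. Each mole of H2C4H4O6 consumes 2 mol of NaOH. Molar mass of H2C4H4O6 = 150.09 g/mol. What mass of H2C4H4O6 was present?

Total n(NaOH) added = 0.1056 x 0.05856 = 0.006184 mol.
n(HClO4) used = 0.09852 x 0.02435 = 0.002399 mol, which equals the excess n(NaOH).
So n(NaOH) consumed by the sample = 0.006184 - 0.002399 = 0.003785 mol.
n(H2C4H4O6) = 0.003785 / 2 = 0.001892 mol.
mass = 0.001892 mol x 150.09 g/mol = 0.284 g.

0.284 g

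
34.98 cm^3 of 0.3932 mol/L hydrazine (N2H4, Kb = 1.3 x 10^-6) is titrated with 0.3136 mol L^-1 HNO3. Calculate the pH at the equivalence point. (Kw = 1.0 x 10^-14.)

n(N2H4) = 0.3932 x 0.03498 = 0.01375 mol; V(HNO3) at equivalence = 0.01375/0.3136 = 0.04386 L.
At equivalence the base is fully converted to N2H5+; total volume = 0.07884 L, so [N2H5+] = 0.01375/0.07884 = 0.1745 M.
Ka(N2H5+) = Kw/Kb = 1.0e-14 / 1.3 x 10^-6 = 7.69e-9.
[H^+] = sqrt(Ka x [N2H5+]) = sqrt(7.69e-9 x 0.1745) = 3.66e-5 M.
pH = -log(3.66e-5) = 4.44.

4.44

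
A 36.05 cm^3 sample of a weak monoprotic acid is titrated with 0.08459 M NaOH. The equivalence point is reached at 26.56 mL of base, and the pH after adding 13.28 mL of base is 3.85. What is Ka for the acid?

1.4 x 10^-4

13.28 mL is half of the equivalence volume, so this is the half-equivalence point where [HA] = [A^-].
At half-equivalence pH = pKa, so pKa = 3.85.
Ka = 10^(-3.85) = 1.4 x 10^-4.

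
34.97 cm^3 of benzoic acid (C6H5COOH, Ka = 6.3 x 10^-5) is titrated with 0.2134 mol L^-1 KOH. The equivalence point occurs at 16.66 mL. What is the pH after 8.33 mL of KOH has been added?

4.20

8.33 mL is exactly half the equivalence volume (16.66/2), i.e. the half-equivalence point.
There, n(HA) = n(A^-), so pH = pKa = -log(6.3 x 10^-5) = 4.20.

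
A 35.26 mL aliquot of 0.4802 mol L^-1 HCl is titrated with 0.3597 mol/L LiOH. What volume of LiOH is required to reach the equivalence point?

n(HCl) = 0.4802 mol/L x 0.03526 L = 0.01693 mol.
At equivalence n(LiOH) = n(HCl) = 0.01693 mol.
V(LiOH) = 0.01693 / 0.3597 = 0.04707 L = 47.1 mL.

47.1 mL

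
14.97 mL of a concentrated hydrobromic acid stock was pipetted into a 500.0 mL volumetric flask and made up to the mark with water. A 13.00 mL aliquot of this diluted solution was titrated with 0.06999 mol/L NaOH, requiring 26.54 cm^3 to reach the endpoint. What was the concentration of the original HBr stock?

4.77 M

n(NaOH) = 0.06999 x 0.02654 = 0.001858 mol.
n(HBr) in the aliquot = 0.001858 mol.
[diluted HBr] = 0.001858 / 0.01300 = 0.1429 M.
Dilution factor = 500.0/14.97 = 33.40, so [stock] = 0.1429 x 33.40 = 4.77 M.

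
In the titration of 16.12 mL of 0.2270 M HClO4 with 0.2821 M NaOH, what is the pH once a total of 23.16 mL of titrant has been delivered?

n(acid) = 0.2270 x 0.01612 = 0.003659 mol; n(NaOH) added = 0.2821 x 0.02316 = 0.006533 mol.
Base is in excess by 0.006533 - 0.003659 = 0.002874 mol in a total volume of 0.03928 L.
[OH^-] = 0.002874/0.03928 = 0.07317 M, so pOH = 1.14 and pH = 14.00 - 1.14 = 12.86.

12.86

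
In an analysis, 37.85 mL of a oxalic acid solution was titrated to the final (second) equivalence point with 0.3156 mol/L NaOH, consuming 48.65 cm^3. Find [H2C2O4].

0.203 M

n(NaOH) = 0.3156 x 0.04865 = 0.01535 mol.
At the final (second) equivalence point, 2 mol OH^- react per mol H2C2O4, so n(H2C2O4) = 0.01535 / 2 = 0.007677 mol.
[H2C2O4] = 0.007677 / 0.03785 L = 0.203 M.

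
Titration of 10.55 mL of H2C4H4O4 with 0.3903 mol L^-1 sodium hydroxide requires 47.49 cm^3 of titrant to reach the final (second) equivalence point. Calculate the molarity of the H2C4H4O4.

n(NaOH) = 0.3903 x 0.04749 = 0.01854 mol.
At the final (second) equivalence point, 2 mol OH^- react per mol H2C4H4O4, so n(H2C4H4O4) = 0.01854 / 2 = 0.009268 mol.
[H2C4H4O4] = 0.009268 / 0.01055 L = 0.878 M.

0.878 M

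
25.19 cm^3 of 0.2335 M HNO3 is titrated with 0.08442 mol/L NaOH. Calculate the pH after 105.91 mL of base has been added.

12.37

n(acid) = 0.2335 x 0.02519 = 0.005882 mol; n(NaOH) added = 0.08442 x 0.1059 = 0.008941 mol.
Base is in excess by 0.008941 - 0.005882 = 0.003059 mol in a total volume of 0.1311 L.
[OH^-] = 0.003059/0.1311 = 0.02333 M, so pOH = 1.63 and pH = 14.00 - 1.63 = 12.37.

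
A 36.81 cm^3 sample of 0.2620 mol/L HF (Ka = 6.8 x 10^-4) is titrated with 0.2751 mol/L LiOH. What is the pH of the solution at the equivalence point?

8.15

n(HF) = 0.2620 x 0.03681 = 0.009644 mol; V(LiOH) at equivalence = 0.009644/0.2751 = 0.03506 L.
At equivalence all the acid is converted to F-; total volume = 0.03681 + 0.03506 = 0.07187 L, so [F-] = 0.009644/0.07187 = 0.1342 M.
Kb = Kw/Ka = 1.0e-14 / 6.8 x 10^-4 = 1.47e-11.
[OH^-] = sqrt(Kb x [F-]) = sqrt(1.47e-11 x 0.1342) = 1.40e-6 M.
pOH = 5.85, so pH = 14.00 - 5.85 = 8.15.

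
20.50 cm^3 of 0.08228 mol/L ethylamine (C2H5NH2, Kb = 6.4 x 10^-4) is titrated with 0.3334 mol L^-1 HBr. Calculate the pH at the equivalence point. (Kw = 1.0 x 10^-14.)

n(C2H5NH2) = 0.08228 x 0.02050 = 0.001687 mol; V(HBr) at equivalence = 0.001687/0.3334 = 0.005059 L.
At equivalence the base is fully converted to C2H5NH3+; total volume = 0.02556 L, so [C2H5NH3+] = 0.001687/0.02556 = 0.06599 M.
Ka(C2H5NH3+) = Kw/Kb = 1.0e-14 / 6.4 x 10^-4 = 1.56e-11.
[H^+] = sqrt(Ka x [C2H5NH3+]) = sqrt(1.56e-11 x 0.06599) = 1.02e-6 M.
pH = -log(1.02e-6) = 5.99.

5.99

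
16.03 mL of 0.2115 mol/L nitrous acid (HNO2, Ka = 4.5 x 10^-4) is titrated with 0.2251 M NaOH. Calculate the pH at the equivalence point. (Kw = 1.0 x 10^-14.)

n(HNO2) = 0.2115 x 0.01603 = 0.003390 mol; V(NaOH) at equivalence = 0.003390/0.2251 = 0.01506 L.
At equivalence all the acid is converted to NO2-; total volume = 0.01603 + 0.01506 = 0.03109 L, so [NO2-] = 0.003390/0.03109 = 0.1090 M.
Kb = Kw/Ka = 1.0e-14 / 4.5 x 10^-4 = 2.22e-11.
[OH^-] = sqrt(Kb x [NO2-]) = sqrt(2.22e-11 x 0.1090) = 1.56e-6 M.
pOH = 5.81, so pH = 14.00 - 5.81 = 8.19.

8.19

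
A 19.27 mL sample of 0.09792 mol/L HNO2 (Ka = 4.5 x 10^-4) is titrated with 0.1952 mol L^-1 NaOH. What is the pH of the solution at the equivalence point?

n(HNO2) = 0.09792 x 0.01927 = 0.001887 mol; V(NaOH) at equivalence = 0.001887/0.1952 = 0.009667 L.
At equivalence all the acid is converted to NO2-; total volume = 0.01927 + 0.009667 = 0.02894 L, so [NO2-] = 0.001887/0.02894 = 0.06521 M.
Kb = Kw/Ka = 1.0e-14 / 4.5 x 10^-4 = 2.22e-11.
[OH^-] = sqrt(Kb x [NO2-]) = sqrt(2.22e-11 x 0.06521) = 1.20e-6 M.
pOH = 5.92, so pH = 14.00 - 5.92 = 8.08.

8.08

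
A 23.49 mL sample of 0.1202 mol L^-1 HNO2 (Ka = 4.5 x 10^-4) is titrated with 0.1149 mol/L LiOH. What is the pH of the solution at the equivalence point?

n(HNO2) = 0.1202 x 0.02349 = 0.002823 mol; V(LiOH) at equivalence = 0.002823/0.1149 = 0.02457 L.
At equivalence all the acid is converted to NO2-; total volume = 0.02349 + 0.02457 = 0.04806 L, so [NO2-] = 0.002823/0.04806 = 0.05875 M.
Kb = Kw/Ka = 1.0e-14 / 4.5 x 10^-4 = 2.22e-11.
[OH^-] = sqrt(Kb x [NO2-]) = sqrt(2.22e-11 x 0.05875) = 1.14e-6 M.
pOH = 5.94, so pH = 14.00 - 5.94 = 8.06.

8.06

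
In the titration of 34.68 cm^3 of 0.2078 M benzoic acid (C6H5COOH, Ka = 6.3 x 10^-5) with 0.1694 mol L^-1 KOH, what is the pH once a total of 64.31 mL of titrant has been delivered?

n(acid) = 0.2078 x 0.03468 = 0.007207 mol; n(KOH) added = 0.1694 x 0.06431 = 0.01089 mol.
Base is in excess by 0.01089 - 0.007207 = 0.003688 mol in a total volume of 0.09899 L.
[OH^-] = 0.003688/0.09899 = 0.03725 M, so pOH = 1.43 and pH = 14.00 - 1.43 = 12.57.

12.57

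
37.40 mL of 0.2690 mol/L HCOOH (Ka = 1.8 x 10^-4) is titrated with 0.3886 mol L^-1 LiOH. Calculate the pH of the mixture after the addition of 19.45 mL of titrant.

4.22

Initial n(HCOOH) = 0.2690 x 0.03740 = 0.01006 mol.
n(LiOH) added = 0.3886 x 0.01945 = 0.007558 mol, converting that many moles of HCOOH to HCOO-.
Remaining n(HCOOH) = 0.002502 mol; n(HCOO-) = 0.007558 mol.
By Henderson-Hasselbalch, pH = pKa + log([A^-]/[HA]) = 3.74 + log(0.007558/0.002502) = 3.74 + (+0.48) = 4.22.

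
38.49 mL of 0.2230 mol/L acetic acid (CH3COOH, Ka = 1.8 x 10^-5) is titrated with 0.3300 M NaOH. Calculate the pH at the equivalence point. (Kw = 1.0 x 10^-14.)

n(CH3COOH) = 0.2230 x 0.03849 = 0.008583 mol; V(NaOH) at equivalence = 0.008583/0.3300 = 0.02601 L.
At equivalence all the acid is converted to CH3COO-; total volume = 0.03849 + 0.02601 = 0.06450 L, so [CH3COO-] = 0.008583/0.06450 = 0.1331 M.
Kb = Kw/Ka = 1.0e-14 / 1.8 x 10^-5 = 5.56e-10.
[OH^-] = sqrt(Kb x [CH3COO-]) = sqrt(5.56e-10 x 0.1331) = 8.60e-6 M.
pOH = 5.07, so pH = 14.00 - 5.07 = 8.93.

8.93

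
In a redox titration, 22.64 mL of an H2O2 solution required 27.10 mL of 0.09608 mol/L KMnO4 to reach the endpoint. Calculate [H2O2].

n(KMnO4) = 0.09608 x 0.02710 = 0.002604 mol.
From the balanced equation, 2 mol KMnO4 reacts with 5 mol H2O2, so n(H2O2) = 0.002604 x 5/2 = 0.006509 mol.
[H2O2] = 0.006509 / 0.02264 L = 0.288 M.

0.288 M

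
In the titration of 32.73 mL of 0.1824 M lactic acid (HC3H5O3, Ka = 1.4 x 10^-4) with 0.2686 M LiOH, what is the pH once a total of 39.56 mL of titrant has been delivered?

12.81

n(acid) = 0.1824 x 0.03273 = 0.005970 mol; n(LiOH) added = 0.2686 x 0.03956 = 0.01063 mol.
Base is in excess by 0.01063 - 0.005970 = 0.004656 mol in a total volume of 0.07229 L.
[OH^-] = 0.004656/0.07229 = 0.06441 M, so pOH = 1.19 and pH = 14.00 - 1.19 = 12.81.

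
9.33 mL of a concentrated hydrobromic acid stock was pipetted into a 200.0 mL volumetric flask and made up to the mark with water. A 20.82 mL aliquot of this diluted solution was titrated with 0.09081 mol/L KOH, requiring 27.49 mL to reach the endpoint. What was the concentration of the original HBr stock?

2.57 M

n(KOH) = 0.09081 x 0.02749 = 0.002496 mol.
n(HBr) in the aliquot = 0.002496 mol.
[diluted HBr] = 0.002496 / 0.02082 = 0.1199 M.
Dilution factor = 200.0/9.330 = 21.44, so [stock] = 0.1199 x 21.44 = 2.57 M.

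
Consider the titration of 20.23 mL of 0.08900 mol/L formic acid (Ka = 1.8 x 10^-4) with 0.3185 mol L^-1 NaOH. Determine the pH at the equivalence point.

8.29

n(HCOOH) = 0.08900 x 0.02023 = 0.001800 mol; V(NaOH) at equivalence = 0.001800/0.3185 = 0.005653 L.
At equivalence all the acid is converted to HCOO-; total volume = 0.02023 + 0.005653 = 0.02588 L, so [HCOO-] = 0.001800/0.02588 = 0.06956 M.
Kb = Kw/Ka = 1.0e-14 / 1.8 x 10^-4 = 5.56e-11.
[OH^-] = sqrt(Kb x [HCOO-]) = sqrt(5.56e-11 x 0.06956) = 1.97e-6 M.
pOH = 5.71, so pH = 14.00 - 5.71 = 8.29.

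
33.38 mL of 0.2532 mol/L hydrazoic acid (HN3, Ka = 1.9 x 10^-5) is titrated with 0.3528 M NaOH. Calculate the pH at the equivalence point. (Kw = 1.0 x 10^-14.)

8.94

n(HN3) = 0.2532 x 0.03338 = 0.008452 mol; V(NaOH) at equivalence = 0.008452/0.3528 = 0.02396 L.
At equivalence all the acid is converted to N3-; total volume = 0.03338 + 0.02396 = 0.05734 L, so [N3-] = 0.008452/0.05734 = 0.1474 M.
Kb = Kw/Ka = 1.0e-14 / 1.9 x 10^-5 = 5.26e-10.
[OH^-] = sqrt(Kb x [N3-]) = sqrt(5.26e-10 x 0.1474) = 8.81e-6 M.
pOH = 5.06, so pH = 14.00 - 5.06 = 8.94.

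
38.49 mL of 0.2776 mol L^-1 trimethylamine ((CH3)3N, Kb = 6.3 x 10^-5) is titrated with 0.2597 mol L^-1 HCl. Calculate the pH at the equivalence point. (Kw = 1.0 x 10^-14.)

n((CH3)3N) = 0.2776 x 0.03849 = 0.01068 mol; V(HCl) at equivalence = 0.01068/0.2597 = 0.04114 L.
At equivalence the base is fully converted to (CH3)3NH+; total volume = 0.07963 L, so [(CH3)3NH+] = 0.01068/0.07963 = 0.1342 M.
Ka((CH3)3NH+) = Kw/Kb = 1.0e-14 / 6.3 x 10^-5 = 1.59e-10.
[H^+] = sqrt(Ka x [(CH3)3NH+]) = sqrt(1.59e-10 x 0.1342) = 4.61e-6 M.
pH = -log(4.61e-6) = 5.34.

5.34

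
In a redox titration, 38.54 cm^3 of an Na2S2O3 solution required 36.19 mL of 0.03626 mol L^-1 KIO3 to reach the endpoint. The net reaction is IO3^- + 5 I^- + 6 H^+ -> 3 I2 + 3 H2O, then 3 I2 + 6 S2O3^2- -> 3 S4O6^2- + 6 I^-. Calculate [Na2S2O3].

n(KIO3) = 0.03626 x 0.03619 = 0.001312 mol.
From the balanced equation, 1 mol KIO3 reacts with 6 mol Na2S2O3, so n(Na2S2O3) = 0.001312 x 6/1 = 0.007873 mol.
[Na2S2O3] = 0.007873 / 0.03854 L = 0.204 M.

0.204 M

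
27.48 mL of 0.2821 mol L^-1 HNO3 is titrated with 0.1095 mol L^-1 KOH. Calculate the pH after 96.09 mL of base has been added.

n(acid) = 0.2821 x 0.02748 = 0.007752 mol; n(KOH) added = 0.1095 x 0.09609 = 0.01052 mol.
Base is in excess by 0.01052 - 0.007752 = 0.002770 mol in a total volume of 0.1236 L.
[OH^-] = 0.002770/0.1236 = 0.02241 M, so pOH = 1.65 and pH = 14.00 - 1.65 = 12.35.

12.35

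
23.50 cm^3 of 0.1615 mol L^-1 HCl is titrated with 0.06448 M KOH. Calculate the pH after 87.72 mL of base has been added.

n(acid) = 0.1615 x 0.02350 = 0.003795 mol; n(KOH) added = 0.06448 x 0.08772 = 0.005656 mol.
Base is in excess by 0.005656 - 0.003795 = 0.001861 mol in a total volume of 0.1112 L.
[OH^-] = 0.001861/0.1112 = 0.01673 M, so pOH = 1.78 and pH = 14.00 - 1.78 = 12.22.

12.22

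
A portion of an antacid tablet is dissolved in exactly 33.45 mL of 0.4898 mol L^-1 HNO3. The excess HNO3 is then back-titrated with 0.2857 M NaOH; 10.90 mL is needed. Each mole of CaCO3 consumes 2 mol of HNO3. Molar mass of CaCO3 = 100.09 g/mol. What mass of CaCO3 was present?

Total n(HNO3) added = 0.4898 x 0.03345 = 0.01638 mol.
n(NaOH) used = 0.2857 x 0.01090 = 0.003114 mol, which equals the excess n(HNO3).
So n(HNO3) consumed by the sample = 0.01638 - 0.003114 = 0.01327 mol.
n(CaCO3) = 0.01327 / 2 = 0.006635 mol.
mass = 0.006635 mol x 100.09 g/mol = 0.664 g.

0.664 g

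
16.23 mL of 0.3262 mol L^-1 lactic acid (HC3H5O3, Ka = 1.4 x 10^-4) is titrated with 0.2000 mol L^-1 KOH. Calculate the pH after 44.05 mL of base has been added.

12.77

n(acid) = 0.3262 x 0.01623 = 0.005294 mol; n(KOH) added = 0.2000 x 0.04405 = 0.008810 mol.
Base is in excess by 0.008810 - 0.005294 = 0.003516 mol in a total volume of 0.06028 L.
[OH^-] = 0.003516/0.06028 = 0.05832 M, so pOH = 1.23 and pH = 14.00 - 1.23 = 12.77.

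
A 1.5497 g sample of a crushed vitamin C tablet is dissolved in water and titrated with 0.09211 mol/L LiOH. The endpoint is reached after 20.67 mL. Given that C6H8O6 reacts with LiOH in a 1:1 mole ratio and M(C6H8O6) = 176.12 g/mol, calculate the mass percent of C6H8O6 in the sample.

21.6%

n(LiOH) = 0.09211 x 0.02067 = 0.001904 mol.
n(C6H8O6) = 0.001904 / 1 = 0.001904 mol.
mass of C6H8O6 = 0.001904 x 176.12 = 0.3353 g.
% purity = 0.3353 / 1.5497 x 100 = 21.6%.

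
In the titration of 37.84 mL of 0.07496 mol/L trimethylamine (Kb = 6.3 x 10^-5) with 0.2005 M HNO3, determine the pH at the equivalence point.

5.53

n((CH3)3N) = 0.07496 x 0.03784 = 0.002836 mol; V(HNO3) at equivalence = 0.002836/0.2005 = 0.01415 L.
At equivalence the base is fully converted to (CH3)3NH+; total volume = 0.05199 L, so [(CH3)3NH+] = 0.002836/0.05199 = 0.05456 M.
Ka((CH3)3NH+) = Kw/Kb = 1.0e-14 / 6.3 x 10^-5 = 1.59e-10.
[H^+] = sqrt(Ka x [(CH3)3NH+]) = sqrt(1.59e-10 x 0.05456) = 2.94e-6 M.
pH = -log(2.94e-6) = 5.53.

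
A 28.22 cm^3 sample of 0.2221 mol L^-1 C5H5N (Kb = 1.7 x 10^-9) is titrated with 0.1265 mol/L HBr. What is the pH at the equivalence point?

3.16

n(C5H5N) = 0.2221 x 0.02822 = 0.006268 mol; V(HBr) at equivalence = 0.006268/0.1265 = 0.04955 L.
At equivalence the base is fully converted to C5H5NH+; total volume = 0.07777 L, so [C5H5NH+] = 0.006268/0.07777 = 0.08060 M.
Ka(C5H5NH+) = Kw/Kb = 1.0e-14 / 1.7 x 10^-9 = 5.88e-6.
[H^+] = sqrt(Ka x [C5H5NH+]) = sqrt(5.88e-6 x 0.08060) = 0.000689 M.
pH = -log(0.000689) = 3.16.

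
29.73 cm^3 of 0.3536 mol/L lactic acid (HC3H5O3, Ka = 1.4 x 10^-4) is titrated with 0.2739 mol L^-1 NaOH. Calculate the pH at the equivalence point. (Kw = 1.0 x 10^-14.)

n(HC3H5O3) = 0.3536 x 0.02973 = 0.01051 mol; V(NaOH) at equivalence = 0.01051/0.2739 = 0.03838 L.
At equivalence all the acid is converted to C3H5O3-; total volume = 0.02973 + 0.03838 = 0.06811 L, so [C3H5O3-] = 0.01051/0.06811 = 0.1543 M.
Kb = Kw/Ka = 1.0e-14 / 1.4 x 10^-4 = 7.14e-11.
[OH^-] = sqrt(Kb x [C3H5O3-]) = sqrt(7.14e-11 x 0.1543) = 3.32e-6 M.
pOH = 5.48, so pH = 14.00 - 5.48 = 8.52.

8.52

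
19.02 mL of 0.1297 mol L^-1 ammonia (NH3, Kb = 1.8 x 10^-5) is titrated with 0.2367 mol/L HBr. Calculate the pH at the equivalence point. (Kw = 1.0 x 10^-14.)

n(NH3) = 0.1297 x 0.01902 = 0.002467 mol; V(HBr) at equivalence = 0.002467/0.2367 = 0.01042 L.
At equivalence the base is fully converted to NH4+; total volume = 0.02944 L, so [NH4+] = 0.002467/0.02944 = 0.08379 M.
Ka(NH4+) = Kw/Kb = 1.0e-14 / 1.8 x 10^-5 = 5.56e-10.
[H^+] = sqrt(Ka x [NH4+]) = sqrt(5.56e-10 x 0.08379) = 6.82e-6 M.
pH = -log(6.82e-6) = 5.17.

5.17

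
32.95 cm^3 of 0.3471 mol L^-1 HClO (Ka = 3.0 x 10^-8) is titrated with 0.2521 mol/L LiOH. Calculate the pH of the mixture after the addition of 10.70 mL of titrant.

7.01

Initial n(HClO) = 0.3471 x 0.03295 = 0.01144 mol.
n(LiOH) added = 0.2521 x 0.01070 = 0.002697 mol, converting that many moles of HClO to ClO-.
Remaining n(HClO) = 0.008739 mol; n(ClO-) = 0.002697 mol.
By Henderson-Hasselbalch, pH = pKa + log([A^-]/[HA]) = 7.52 + log(0.002697/0.008739) = 7.52 + (-0.51) = 7.01.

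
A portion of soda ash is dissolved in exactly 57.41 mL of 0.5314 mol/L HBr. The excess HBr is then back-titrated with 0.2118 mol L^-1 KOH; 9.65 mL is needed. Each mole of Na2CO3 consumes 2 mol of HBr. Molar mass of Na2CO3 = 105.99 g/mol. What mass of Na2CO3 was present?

1.51 g

Total n(HBr) added = 0.5314 x 0.05741 = 0.03051 mol.
n(KOH) used = 0.2118 x 0.009650 = 0.002044 mol, which equals the excess n(HBr).
So n(HBr) consumed by the sample = 0.03051 - 0.002044 = 0.02846 mol.
n(Na2CO3) = 0.02846 / 2 = 0.01423 mol.
mass = 0.01423 mol x 105.99 g/mol = 1.51 g.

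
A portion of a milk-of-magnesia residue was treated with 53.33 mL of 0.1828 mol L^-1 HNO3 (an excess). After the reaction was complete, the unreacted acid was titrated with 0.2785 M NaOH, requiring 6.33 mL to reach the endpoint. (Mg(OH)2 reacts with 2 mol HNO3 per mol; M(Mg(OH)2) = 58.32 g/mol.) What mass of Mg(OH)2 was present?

Total n(HNO3) added = 0.1828 x 0.05333 = 0.009749 mol.
n(NaOH) used = 0.2785 x 0.006330 = 0.001763 mol, which equals the excess n(HNO3).
So n(HNO3) consumed by the sample = 0.009749 - 0.001763 = 0.007986 mol.
n(Mg(OH)2) = 0.007986 / 2 = 0.003993 mol.
mass = 0.003993 mol x 58.32 g/mol = 0.233 g.

0.233 g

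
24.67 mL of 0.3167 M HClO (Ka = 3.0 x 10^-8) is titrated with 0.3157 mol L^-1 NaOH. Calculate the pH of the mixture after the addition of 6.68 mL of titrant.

7.09

Initial n(HClO) = 0.3167 x 0.02467 = 0.007813 mol.
n(NaOH) added = 0.3157 x 0.006680 = 0.002109 mol, converting that many moles of HClO to ClO-.
Remaining n(HClO) = 0.005704 mol; n(ClO-) = 0.002109 mol.
By Henderson-Hasselbalch, pH = pKa + log([A^-]/[HA]) = 7.52 + log(0.002109/0.005704) = 7.52 + (-0.43) = 7.09.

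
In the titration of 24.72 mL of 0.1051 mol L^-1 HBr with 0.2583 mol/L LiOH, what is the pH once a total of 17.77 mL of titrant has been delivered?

n(acid) = 0.1051 x 0.02472 = 0.002598 mol; n(LiOH) added = 0.2583 x 0.01777 = 0.004590 mol.
Base is in excess by 0.004590 - 0.002598 = 0.001992 mol in a total volume of 0.04249 L.
[OH^-] = 0.001992/0.04249 = 0.04688 M, so pOH = 1.33 and pH = 14.00 - 1.33 = 12.67.

12.67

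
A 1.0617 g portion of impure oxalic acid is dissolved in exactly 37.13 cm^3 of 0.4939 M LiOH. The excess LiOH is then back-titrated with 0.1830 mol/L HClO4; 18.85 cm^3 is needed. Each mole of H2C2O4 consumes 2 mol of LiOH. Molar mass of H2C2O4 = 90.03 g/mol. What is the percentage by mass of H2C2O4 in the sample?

63.1%

Total n(LiOH) added = 0.4939 x 0.03713 = 0.01834 mol.
n(HClO4) used = 0.1830 x 0.01885 = 0.003450 mol, which equals the excess n(LiOH).
So n(LiOH) consumed by the sample = 0.01834 - 0.003450 = 0.01489 mol.
n(H2C2O4) = 0.01489 / 2 = 0.007444 mol.
mass H2C2O4 = 0.007444 x 90.03 = 0.6702 g, so %H2C2O4 = 0.6702/1.0617 x 100 = 63.1%.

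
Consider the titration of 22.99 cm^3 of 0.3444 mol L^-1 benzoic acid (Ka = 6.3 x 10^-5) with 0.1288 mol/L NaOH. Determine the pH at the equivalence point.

8.59

n(C6H5COOH) = 0.3444 x 0.02299 = 0.007918 mol; V(NaOH) at equivalence = 0.007918/0.1288 = 0.06147 L.
At equivalence all the acid is converted to C6H5COO-; total volume = 0.02299 + 0.06147 = 0.08446 L, so [C6H5COO-] = 0.007918/0.08446 = 0.09374 M.
Kb = Kw/Ka = 1.0e-14 / 6.3 x 10^-5 = 1.59e-10.
[OH^-] = sqrt(Kb x [C6H5COO-]) = sqrt(1.59e-10 x 0.09374) = 3.86e-6 M.
pOH = 5.41, so pH = 14.00 - 5.41 = 8.59.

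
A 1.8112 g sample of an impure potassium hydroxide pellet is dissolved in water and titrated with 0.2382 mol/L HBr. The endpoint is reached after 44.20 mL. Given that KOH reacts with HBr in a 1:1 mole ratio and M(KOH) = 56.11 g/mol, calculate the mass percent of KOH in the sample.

n(HBr) = 0.2382 x 0.04420 = 0.01053 mol.
n(KOH) = 0.01053 / 1 = 0.01053 mol.
mass of KOH = 0.01053 x 56.11 = 0.5908 g.
% purity = 0.5908 / 1.8112 x 100 = 32.6%.

32.6%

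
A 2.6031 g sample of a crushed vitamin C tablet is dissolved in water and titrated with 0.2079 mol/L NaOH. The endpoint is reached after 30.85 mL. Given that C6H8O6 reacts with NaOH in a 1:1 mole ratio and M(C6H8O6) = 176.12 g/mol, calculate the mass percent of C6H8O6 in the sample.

n(NaOH) = 0.2079 x 0.03085 = 0.006414 mol.
n(C6H8O6) = 0.006414 / 1 = 0.006414 mol.
mass of C6H8O6 = 0.006414 x 176.12 = 1.130 g.
% purity = 1.130 / 2.6031 x 100 = 43.4%.

43.4%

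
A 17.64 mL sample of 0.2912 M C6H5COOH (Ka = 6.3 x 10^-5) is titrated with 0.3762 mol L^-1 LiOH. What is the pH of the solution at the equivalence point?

8.71

n(C6H5COOH) = 0.2912 x 0.01764 = 0.005137 mol; V(LiOH) at equivalence = 0.005137/0.3762 = 0.01365 L.
At equivalence all the acid is converted to C6H5COO-; total volume = 0.01764 + 0.01365 = 0.03129 L, so [C6H5COO-] = 0.005137/0.03129 = 0.1641 M.
Kb = Kw/Ka = 1.0e-14 / 6.3 x 10^-5 = 1.59e-10.
[OH^-] = sqrt(Kb x [C6H5COO-]) = sqrt(1.59e-10 x 0.1641) = 5.10e-6 M.
pOH = 5.29, so pH = 14.00 - 5.29 = 8.71.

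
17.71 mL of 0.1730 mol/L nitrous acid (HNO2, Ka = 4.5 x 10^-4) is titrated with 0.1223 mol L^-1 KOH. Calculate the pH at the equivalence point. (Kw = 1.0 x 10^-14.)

8.10

n(HNO2) = 0.1730 x 0.01771 = 0.003064 mol; V(KOH) at equivalence = 0.003064/0.1223 = 0.02505 L.
At equivalence all the acid is converted to NO2-; total volume = 0.01771 + 0.02505 = 0.04276 L, so [NO2-] = 0.003064/0.04276 = 0.07165 M.
Kb = Kw/Ka = 1.0e-14 / 4.5 x 10^-4 = 2.22e-11.
[OH^-] = sqrt(Kb x [NO2-]) = sqrt(2.22e-11 x 0.07165) = 1.26e-6 M.
pOH = 5.90, so pH = 14.00 - 5.90 = 8.10.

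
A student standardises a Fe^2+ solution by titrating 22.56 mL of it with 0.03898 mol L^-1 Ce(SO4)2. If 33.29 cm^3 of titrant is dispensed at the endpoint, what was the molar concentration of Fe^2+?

0.0575 M

n(Ce(SO4)2) = 0.03898 x 0.03329 = 0.001298 mol.
From the balanced equation, 1 mol Ce(SO4)2 reacts with 1 mol Fe^2+, so n(Fe^2+) = 0.001298 x 1/1 = 0.001298 mol.
[Fe^2+] = 0.001298 / 0.02256 L = 0.0575 M.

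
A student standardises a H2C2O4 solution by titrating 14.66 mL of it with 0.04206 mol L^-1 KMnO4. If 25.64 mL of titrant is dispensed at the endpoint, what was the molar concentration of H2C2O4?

0.184 M

n(KMnO4) = 0.04206 x 0.02564 = 0.001078 mol.
From the balanced equation, 2 mol KMnO4 reacts with 5 mol H2C2O4, so n(H2C2O4) = 0.001078 x 5/2 = 0.002696 mol.
[H2C2O4] = 0.002696 / 0.01466 L = 0.184 M.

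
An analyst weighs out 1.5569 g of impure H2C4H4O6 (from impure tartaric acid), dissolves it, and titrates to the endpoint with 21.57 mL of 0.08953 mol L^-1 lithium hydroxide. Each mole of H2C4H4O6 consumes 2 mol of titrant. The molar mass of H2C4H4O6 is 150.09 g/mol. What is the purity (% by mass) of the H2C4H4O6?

9.31%

n(LiOH) = 0.08953 x 0.02157 = 0.001931 mol.
n(H2C4H4O6) = 0.001931 / 2 = 0.0009656 mol.
mass of H2C4H4O6 = 0.0009656 x 150.09 = 0.1449 g.
% purity = 0.1449 / 1.5569 x 100 = 9.31%.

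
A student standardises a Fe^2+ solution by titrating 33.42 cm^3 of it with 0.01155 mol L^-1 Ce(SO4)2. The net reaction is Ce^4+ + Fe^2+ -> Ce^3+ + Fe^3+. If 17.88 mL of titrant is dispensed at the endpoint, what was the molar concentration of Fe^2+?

n(Ce(SO4)2) = 0.01155 x 0.01788 = 0.0002065 mol.
From the balanced equation, 1 mol Ce(SO4)2 reacts with 1 mol Fe^2+, so n(Fe^2+) = 0.0002065 x 1/1 = 0.0002065 mol.
[Fe^2+] = 0.0002065 / 0.03342 L = 0.00618 M.

0.00618 M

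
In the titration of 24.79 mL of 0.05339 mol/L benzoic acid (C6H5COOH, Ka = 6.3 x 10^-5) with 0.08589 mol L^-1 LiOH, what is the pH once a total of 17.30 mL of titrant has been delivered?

n(acid) = 0.05339 x 0.02479 = 0.001324 mol; n(LiOH) added = 0.08589 x 0.01730 = 0.001486 mol.
Base is in excess by 0.001486 - 0.001324 = 0.0001624 mol in a total volume of 0.04209 L.
[OH^-] = 0.0001624/0.04209 = 0.003857 M, so pOH = 2.41 and pH = 14.00 - 2.41 = 11.59.

11.59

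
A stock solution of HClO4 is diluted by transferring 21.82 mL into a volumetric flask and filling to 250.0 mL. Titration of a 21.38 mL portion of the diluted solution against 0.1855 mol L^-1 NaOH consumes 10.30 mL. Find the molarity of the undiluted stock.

n(NaOH) = 0.1855 x 0.01030 = 0.001911 mol.
n(HClO4) in the aliquot = 0.001911 mol.
[diluted HClO4] = 0.001911 / 0.02138 = 0.08937 M.
Dilution factor = 250.0/21.82 = 11.46, so [stock] = 0.08937 x 11.46 = 1.02 M.

1.02 M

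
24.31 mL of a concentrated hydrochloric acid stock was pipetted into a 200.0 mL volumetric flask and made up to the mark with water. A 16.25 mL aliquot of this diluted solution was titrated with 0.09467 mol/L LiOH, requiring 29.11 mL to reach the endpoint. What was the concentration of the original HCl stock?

n(LiOH) = 0.09467 x 0.02911 = 0.002756 mol.
n(HCl) in the aliquot = 0.002756 mol.
[diluted HCl] = 0.002756 / 0.01625 = 0.1696 M.
Dilution factor = 200.0/24.31 = 8.227, so [stock] = 0.1696 x 8.227 = 1.40 M.

1.40 M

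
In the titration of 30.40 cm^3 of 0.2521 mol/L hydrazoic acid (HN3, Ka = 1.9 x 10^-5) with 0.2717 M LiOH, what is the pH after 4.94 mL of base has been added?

4.05

Initial n(HN3) = 0.2521 x 0.03040 = 0.007664 mol.
n(LiOH) added = 0.2717 x 0.004940 = 0.001342 mol, converting that many moles of HN3 to N3-.
Remaining n(HN3) = 0.006322 mol; n(N3-) = 0.001342 mol.
By Henderson-Hasselbalch, pH = pKa + log([A^-]/[HA]) = 4.72 + log(0.001342/0.006322) = 4.72 + (-0.67) = 4.05.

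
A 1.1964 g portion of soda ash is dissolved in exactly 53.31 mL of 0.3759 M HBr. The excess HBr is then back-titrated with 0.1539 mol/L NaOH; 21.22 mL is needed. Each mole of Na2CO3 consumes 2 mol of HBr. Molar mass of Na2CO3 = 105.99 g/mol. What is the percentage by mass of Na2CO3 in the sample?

Total n(HBr) added = 0.3759 x 0.05331 = 0.02004 mol.
n(NaOH) used = 0.1539 x 0.02122 = 0.003266 mol, which equals the excess n(HBr).
So n(HBr) consumed by the sample = 0.02004 - 0.003266 = 0.01677 mol.
n(Na2CO3) = 0.01677 / 2 = 0.008387 mol.
mass Na2CO3 = 0.008387 x 105.99 = 0.8889 g, so %Na2CO3 = 0.8889/1.1964 x 100 = 74.3%.

74.3%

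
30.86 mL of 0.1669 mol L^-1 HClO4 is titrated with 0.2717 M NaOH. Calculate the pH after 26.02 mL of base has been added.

n(acid) = 0.1669 x 0.03086 = 0.005151 mol; n(NaOH) added = 0.2717 x 0.02602 = 0.007070 mol.
Base is in excess by 0.007070 - 0.005151 = 0.001919 mol in a total volume of 0.05688 L.
[OH^-] = 0.001919/0.05688 = 0.03374 M, so pOH = 1.47 and pH = 14.00 - 1.47 = 12.53.

12.53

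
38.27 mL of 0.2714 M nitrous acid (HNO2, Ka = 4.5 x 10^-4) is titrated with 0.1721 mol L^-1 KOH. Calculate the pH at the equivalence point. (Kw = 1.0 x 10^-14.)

n(HNO2) = 0.2714 x 0.03827 = 0.01039 mol; V(KOH) at equivalence = 0.01039/0.1721 = 0.06035 L.
At equivalence all the acid is converted to NO2-; total volume = 0.03827 + 0.06035 = 0.09862 L, so [NO2-] = 0.01039/0.09862 = 0.1053 M.
Kb = Kw/Ka = 1.0e-14 / 4.5 x 10^-4 = 2.22e-11.
[OH^-] = sqrt(Kb x [NO2-]) = sqrt(2.22e-11 x 0.1053) = 1.53e-6 M.
pOH = 5.82, so pH = 14.00 - 5.82 = 8.18.

8.18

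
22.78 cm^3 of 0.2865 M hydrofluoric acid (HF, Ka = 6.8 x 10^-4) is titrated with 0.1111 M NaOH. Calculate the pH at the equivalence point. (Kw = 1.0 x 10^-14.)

8.04

n(HF) = 0.2865 x 0.02278 = 0.006526 mol; V(NaOH) at equivalence = 0.006526/0.1111 = 0.05874 L.
At equivalence all the acid is converted to F-; total volume = 0.02278 + 0.05874 = 0.08152 L, so [F-] = 0.006526/0.08152 = 0.08006 M.
Kb = Kw/Ka = 1.0e-14 / 6.8 x 10^-4 = 1.47e-11.
[OH^-] = sqrt(Kb x [F-]) = sqrt(1.47e-11 x 0.08006) = 1.09e-6 M.
pOH = 5.96, so pH = 14.00 - 5.96 = 8.04.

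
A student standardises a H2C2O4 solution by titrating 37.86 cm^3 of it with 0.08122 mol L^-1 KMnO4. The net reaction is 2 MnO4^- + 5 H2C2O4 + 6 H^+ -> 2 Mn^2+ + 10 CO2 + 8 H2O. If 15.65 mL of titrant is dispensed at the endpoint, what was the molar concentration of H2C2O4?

n(KMnO4) = 0.08122 x 0.01565 = 0.001271 mol.
From the balanced equation, 2 mol KMnO4 reacts with 5 mol H2C2O4, so n(H2C2O4) = 0.001271 x 5/2 = 0.003178 mol.
[H2C2O4] = 0.003178 / 0.03786 L = 0.0839 M.

0.0839 M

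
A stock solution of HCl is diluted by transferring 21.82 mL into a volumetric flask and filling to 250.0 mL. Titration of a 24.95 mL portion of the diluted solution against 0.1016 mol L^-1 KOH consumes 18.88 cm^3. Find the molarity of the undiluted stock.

n(KOH) = 0.1016 x 0.01888 = 0.001918 mol.
n(HCl) in the aliquot = 0.001918 mol.
[diluted HCl] = 0.001918 / 0.02495 = 0.07688 M.
Dilution factor = 250.0/21.82 = 11.46, so [stock] = 0.07688 x 11.46 = 0.881 M.

0.881 M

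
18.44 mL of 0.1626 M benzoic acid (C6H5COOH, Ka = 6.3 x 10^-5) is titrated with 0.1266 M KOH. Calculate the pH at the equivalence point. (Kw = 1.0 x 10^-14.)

8.53

n(C6H5COOH) = 0.1626 x 0.01844 = 0.002998 mol; V(KOH) at equivalence = 0.002998/0.1266 = 0.02368 L.
At equivalence all the acid is converted to C6H5COO-; total volume = 0.01844 + 0.02368 = 0.04212 L, so [C6H5COO-] = 0.002998/0.04212 = 0.07118 M.
Kb = Kw/Ka = 1.0e-14 / 6.3 x 10^-5 = 1.59e-10.
[OH^-] = sqrt(Kb x [C6H5COO-]) = sqrt(1.59e-10 x 0.07118) = 3.36e-6 M.
pOH = 5.47, so pH = 14.00 - 5.47 = 8.53.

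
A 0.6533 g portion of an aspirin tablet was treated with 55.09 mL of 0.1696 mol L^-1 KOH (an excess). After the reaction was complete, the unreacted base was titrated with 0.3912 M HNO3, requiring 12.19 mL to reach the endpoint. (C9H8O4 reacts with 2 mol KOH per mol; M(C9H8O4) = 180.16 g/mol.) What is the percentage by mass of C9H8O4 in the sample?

63.1%

Total n(KOH) added = 0.1696 x 0.05509 = 0.009343 mol.
n(HNO3) used = 0.3912 x 0.01219 = 0.004769 mol, which equals the excess n(KOH).
So n(KOH) consumed by the sample = 0.009343 - 0.004769 = 0.004575 mol.
n(C9H8O4) = 0.004575 / 2 = 0.002287 mol.
mass C9H8O4 = 0.002287 x 180.16 = 0.4121 g, so %C9H8O4 = 0.4121/0.6533 x 100 = 63.1%.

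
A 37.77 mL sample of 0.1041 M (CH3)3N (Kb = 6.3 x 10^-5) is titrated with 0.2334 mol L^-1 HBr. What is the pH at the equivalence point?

n((CH3)3N) = 0.1041 x 0.03777 = 0.003932 mol; V(HBr) at equivalence = 0.003932/0.2334 = 0.01685 L.
At equivalence the base is fully converted to (CH3)3NH+; total volume = 0.05462 L, so [(CH3)3NH+] = 0.003932/0.05462 = 0.07199 M.
Ka((CH3)3NH+) = Kw/Kb = 1.0e-14 / 6.3 x 10^-5 = 1.59e-10.
[H^+] = sqrt(Ka x [(CH3)3NH+]) = sqrt(1.59e-10 x 0.07199) = 3.38e-6 M.
pH = -log(3.38e-6) = 5.47.

5.47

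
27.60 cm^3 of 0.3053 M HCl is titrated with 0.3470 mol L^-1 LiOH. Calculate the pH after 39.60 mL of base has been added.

12.90

n(acid) = 0.3053 x 0.02760 = 0.008426 mol; n(LiOH) added = 0.3470 x 0.03960 = 0.01374 mol.
Base is in excess by 0.01374 - 0.008426 = 0.005315 mol in a total volume of 0.06720 L.
[OH^-] = 0.005315/0.06720 = 0.07909 M, so pOH = 1.10 and pH = 14.00 - 1.10 = 12.90.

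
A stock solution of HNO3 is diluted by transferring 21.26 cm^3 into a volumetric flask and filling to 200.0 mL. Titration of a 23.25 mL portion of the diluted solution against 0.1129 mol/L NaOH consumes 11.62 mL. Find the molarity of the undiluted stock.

n(NaOH) = 0.1129 x 0.01162 = 0.001312 mol.
n(HNO3) in the aliquot = 0.001312 mol.
[diluted HNO3] = 0.001312 / 0.02325 = 0.05643 M.
Dilution factor = 200.0/21.26 = 9.407, so [stock] = 0.05643 x 9.407 = 0.531 M.

0.531 M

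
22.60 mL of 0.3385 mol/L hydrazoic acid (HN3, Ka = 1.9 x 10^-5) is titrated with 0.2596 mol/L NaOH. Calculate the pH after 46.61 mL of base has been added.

12.81

n(acid) = 0.3385 x 0.02260 = 0.007650 mol; n(NaOH) added = 0.2596 x 0.04661 = 0.01210 mol.
Base is in excess by 0.01210 - 0.007650 = 0.004450 mol in a total volume of 0.06921 L.
[OH^-] = 0.004450/0.06921 = 0.06429 M, so pOH = 1.19 and pH = 14.00 - 1.19 = 12.81.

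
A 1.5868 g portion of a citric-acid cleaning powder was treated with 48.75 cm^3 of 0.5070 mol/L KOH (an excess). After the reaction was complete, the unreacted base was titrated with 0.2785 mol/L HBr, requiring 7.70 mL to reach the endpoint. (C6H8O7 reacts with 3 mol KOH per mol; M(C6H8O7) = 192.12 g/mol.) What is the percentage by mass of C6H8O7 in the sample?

Total n(KOH) added = 0.5070 x 0.04875 = 0.02472 mol.
n(HBr) used = 0.2785 x 0.007700 = 0.002144 mol, which equals the excess n(KOH).
So n(KOH) consumed by the sample = 0.02472 - 0.002144 = 0.02257 mol.
n(C6H8O7) = 0.02257 / 3 = 0.007524 mol.
mass C6H8O7 = 0.007524 x 192.12 = 1.445 g, so %C6H8O7 = 1.445/1.5868 x 100 = 91.1%.

91.1%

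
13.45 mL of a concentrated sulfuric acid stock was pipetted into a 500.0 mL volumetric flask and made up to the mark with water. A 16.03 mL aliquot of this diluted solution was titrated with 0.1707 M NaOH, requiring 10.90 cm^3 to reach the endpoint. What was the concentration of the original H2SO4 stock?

n(NaOH) = 0.1707 x 0.01090 = 0.001861 mol.
n(H2SO4) in the aliquot = 0.001861 x 1/2 = 0.0009303 mol.
[diluted H2SO4] = 0.0009303 / 0.01603 = 0.05804 M.
Dilution factor = 500.0/13.45 = 37.17, so [stock] = 0.05804 x 37.17 = 2.16 M.

2.16 M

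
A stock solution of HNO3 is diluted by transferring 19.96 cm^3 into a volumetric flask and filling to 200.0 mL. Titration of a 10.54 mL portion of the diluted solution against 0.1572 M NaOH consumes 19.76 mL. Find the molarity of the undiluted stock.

2.95 M

n(NaOH) = 0.1572 x 0.01976 = 0.003106 mol.
n(HNO3) in the aliquot = 0.003106 mol.
[diluted HNO3] = 0.003106 / 0.01054 = 0.2947 M.
Dilution factor = 200.0/19.96 = 10.02, so [stock] = 0.2947 x 10.02 = 2.95 M.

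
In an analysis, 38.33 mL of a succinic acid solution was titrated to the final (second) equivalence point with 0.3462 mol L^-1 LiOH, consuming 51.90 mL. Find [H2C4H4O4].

0.234 M

n(LiOH) = 0.3462 x 0.05190 = 0.01797 mol.
At the final (second) equivalence point, 2 mol OH^- react per mol H2C4H4O4, so n(H2C4H4O4) = 0.01797 / 2 = 0.008984 mol.
[H2C4H4O4] = 0.008984 / 0.03833 L = 0.234 M.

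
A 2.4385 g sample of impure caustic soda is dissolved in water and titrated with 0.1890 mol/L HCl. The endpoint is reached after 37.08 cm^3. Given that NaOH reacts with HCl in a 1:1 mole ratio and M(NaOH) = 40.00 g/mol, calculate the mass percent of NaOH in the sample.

11.5%

n(HCl) = 0.1890 x 0.03708 = 0.007008 mol.
n(NaOH) = 0.007008 / 1 = 0.007008 mol.
mass of NaOH = 0.007008 x 40.00 = 0.2803 g.
% purity = 0.2803 / 2.4385 x 100 = 11.5%.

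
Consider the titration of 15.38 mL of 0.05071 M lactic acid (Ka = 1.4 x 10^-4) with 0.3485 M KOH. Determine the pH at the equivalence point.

8.25

n(HC3H5O3) = 0.05071 x 0.01538 = 0.0007799 mol; V(KOH) at equivalence = 0.0007799/0.3485 = 0.002238 L.
At equivalence all the acid is converted to C3H5O3-; total volume = 0.01538 + 0.002238 = 0.01762 L, so [C3H5O3-] = 0.0007799/0.01762 = 0.04427 M.
Kb = Kw/Ka = 1.0e-14 / 1.4 x 10^-4 = 7.14e-11.
[OH^-] = sqrt(Kb x [C3H5O3-]) = sqrt(7.14e-11 x 0.04427) = 1.78e-6 M.
pOH = 5.75, so pH = 14.00 - 5.75 = 8.25.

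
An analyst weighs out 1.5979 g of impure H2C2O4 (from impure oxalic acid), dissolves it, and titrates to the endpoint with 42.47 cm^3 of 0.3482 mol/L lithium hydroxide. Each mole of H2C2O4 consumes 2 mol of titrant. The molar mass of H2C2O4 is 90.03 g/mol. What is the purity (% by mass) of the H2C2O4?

41.7%

n(LiOH) = 0.3482 x 0.04247 = 0.01479 mol.
n(H2C2O4) = 0.01479 / 2 = 0.007394 mol.
mass of H2C2O4 = 0.007394 x 90.03 = 0.6657 g.
% purity = 0.6657 / 1.5979 x 100 = 41.7%.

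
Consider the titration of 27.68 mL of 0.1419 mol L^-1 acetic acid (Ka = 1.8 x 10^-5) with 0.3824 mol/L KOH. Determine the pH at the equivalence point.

8.88

n(CH3COOH) = 0.1419 x 0.02768 = 0.003928 mol; V(KOH) at equivalence = 0.003928/0.3824 = 0.01027 L.
At equivalence all the acid is converted to CH3COO-; total volume = 0.02768 + 0.01027 = 0.03795 L, so [CH3COO-] = 0.003928/0.03795 = 0.1035 M.
Kb = Kw/Ka = 1.0e-14 / 1.8 x 10^-5 = 5.56e-10.
[OH^-] = sqrt(Kb x [CH3COO-]) = sqrt(5.56e-10 x 0.1035) = 7.58e-6 M.
pOH = 5.12, so pH = 14.00 - 5.12 = 8.88.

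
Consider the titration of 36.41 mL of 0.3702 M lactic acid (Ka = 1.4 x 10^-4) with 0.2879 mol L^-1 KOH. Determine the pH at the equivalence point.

n(HC3H5O3) = 0.3702 x 0.03641 = 0.01348 mol; V(KOH) at equivalence = 0.01348/0.2879 = 0.04682 L.
At equivalence all the acid is converted to C3H5O3-; total volume = 0.03641 + 0.04682 = 0.08323 L, so [C3H5O3-] = 0.01348/0.08323 = 0.1620 M.
Kb = Kw/Ka = 1.0e-14 / 1.4 x 10^-4 = 7.14e-11.
[OH^-] = sqrt(Kb x [C3H5O3-]) = sqrt(7.14e-11 x 0.1620) = 3.40e-6 M.
pOH = 5.47, so pH = 14.00 - 5.47 = 8.53.

8.53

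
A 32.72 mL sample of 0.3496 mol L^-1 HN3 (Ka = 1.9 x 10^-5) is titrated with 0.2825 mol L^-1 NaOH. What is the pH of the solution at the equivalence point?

8.96

n(HN3) = 0.3496 x 0.03272 = 0.01144 mol; V(NaOH) at equivalence = 0.01144/0.2825 = 0.04049 L.
At equivalence all the acid is converted to N3-; total volume = 0.03272 + 0.04049 = 0.07321 L, so [N3-] = 0.01144/0.07321 = 0.1562 M.
Kb = Kw/Ka = 1.0e-14 / 1.9 x 10^-5 = 5.26e-10.
[OH^-] = sqrt(Kb x [N3-]) = sqrt(5.26e-10 x 0.1562) = 9.07e-6 M.
pOH = 5.04, so pH = 14.00 - 5.04 = 8.96.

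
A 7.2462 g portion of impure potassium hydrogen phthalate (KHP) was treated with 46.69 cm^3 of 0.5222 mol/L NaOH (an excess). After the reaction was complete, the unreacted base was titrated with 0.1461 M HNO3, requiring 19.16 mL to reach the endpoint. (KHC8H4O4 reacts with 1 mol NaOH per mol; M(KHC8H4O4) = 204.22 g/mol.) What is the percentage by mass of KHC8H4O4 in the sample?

60.8%

Total n(NaOH) added = 0.5222 x 0.04669 = 0.02438 mol.
n(HNO3) used = 0.1461 x 0.01916 = 0.002799 mol, which equals the excess n(NaOH).
So n(NaOH) consumed by the sample = 0.02438 - 0.002799 = 0.02158 mol.
n(KHC8H4O4) = 0.02158 / 1 = 0.02158 mol.
mass KHC8H4O4 = 0.02158 x 204.22 = 4.408 g, so %KHC8H4O4 = 4.408/7.2462 x 100 = 60.8%.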